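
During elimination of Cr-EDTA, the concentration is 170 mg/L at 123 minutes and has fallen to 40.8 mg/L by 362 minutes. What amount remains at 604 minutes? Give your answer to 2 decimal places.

9.62 mg/L

Over Δt = 362 − 123 = 239 minutes, the level fell by a factor of 170/40.8 ≈ 4.1667.
n = log₂(4.1667) ≈ 2.0589 half-lives, so t½ = 239/2.0589 ≈ 116.08 minutes.
From t = 362 to t = 604: 40.8 × (1/2)^((604−362)/116.08) ≈ 9.6182 mg/L.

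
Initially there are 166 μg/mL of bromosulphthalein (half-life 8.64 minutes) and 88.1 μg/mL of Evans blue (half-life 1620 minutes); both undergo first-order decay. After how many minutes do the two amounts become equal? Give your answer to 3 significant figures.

Set 166·(1/2)^(t/8.64) = 88.1·(1/2)^(t/1620).
Taking log₂: log₂(166/88.1) = t·(1/8.64 − 1/1620).
log₂(1.8842) = 0.91397; 1/8.64 − 1/1620 = 0.11512.
t = 0.91397 / 0.11512 ≈ 7.939 minutes.

7.94 minutes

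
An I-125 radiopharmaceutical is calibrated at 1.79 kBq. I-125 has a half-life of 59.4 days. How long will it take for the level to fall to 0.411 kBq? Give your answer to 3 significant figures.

126 days

Fraction remaining = 0.411/1.79 ≈ 0.22961.
n = log₂(1.79/0.411) = ln(4.3552)/ln 2 ≈ 2.1227 half-lives.
t = n × t½ = 2.1227 × 59.4 ≈ 126.09 days.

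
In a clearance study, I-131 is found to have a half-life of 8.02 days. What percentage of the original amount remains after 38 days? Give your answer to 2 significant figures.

3.7%

n = 38/8.02 ≈ 4.7382 half-lives.
Fraction remaining = (1/2)^4.7382 ≈ 0.037469, i.e. 3.7469%.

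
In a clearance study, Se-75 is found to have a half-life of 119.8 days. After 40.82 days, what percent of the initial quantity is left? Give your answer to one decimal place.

79.0%

n = 40.82/119.8 ≈ 0.34073 half-lives.
Fraction remaining = (1/2)^0.34073 ≈ 0.78964, i.e. 78.964%.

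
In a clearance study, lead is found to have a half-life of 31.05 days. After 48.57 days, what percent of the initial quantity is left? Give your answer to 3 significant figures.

33.8%

n = 48.57/31.05 ≈ 1.5643 half-lives.
Fraction remaining = (1/2)^1.5643 ≈ 0.33815, i.e. 33.815%.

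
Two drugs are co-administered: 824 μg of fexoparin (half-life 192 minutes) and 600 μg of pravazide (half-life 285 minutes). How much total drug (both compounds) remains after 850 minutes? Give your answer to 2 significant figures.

110 μg

fexoparin: 824 × (1/2)^(850/192) = 824 × (1/2)^4.4271 ≈ 38.304 μg.
pravazide: 600 × (1/2)^(850/285) = 600 × (1/2)^2.9825 ≈ 75.918 μg.
Total = 38.304 + 75.918 ≈ 114.22 μg.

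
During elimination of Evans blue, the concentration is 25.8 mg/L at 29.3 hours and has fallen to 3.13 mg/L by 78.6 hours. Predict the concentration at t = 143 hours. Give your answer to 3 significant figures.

Over Δt = 78.6 − 29.3 = 49.3 hours, the level fell by a factor of 25.8/3.13 ≈ 8.2428.
n = log₂(8.2428) ≈ 3.0431 half-lives, so t½ = 49.3/3.0431 ≈ 16.2 hours.
From t = 78.6 to t = 143: 3.13 × (1/2)^((143−78.6)/16.2) ≈ 0.19902 mg/L.

0.199 mg/L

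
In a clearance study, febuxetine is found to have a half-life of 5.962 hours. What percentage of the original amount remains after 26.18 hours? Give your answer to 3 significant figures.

4.77%

n = 26.18/5.962 ≈ 4.3911 half-lives.
Fraction remaining = (1/2)^4.3911 ≈ 0.047658, i.e. 4.7658%.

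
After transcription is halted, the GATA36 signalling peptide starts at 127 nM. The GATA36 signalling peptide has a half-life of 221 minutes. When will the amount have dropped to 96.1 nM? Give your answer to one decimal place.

88.9 minutes

Fraction remaining = 96.1/127 ≈ 0.75669.
n = log₂(127/96.1) = ln(1.3215)/ln 2 ≈ 0.40222 half-lives.
t = n × t½ = 0.40222 × 221 ≈ 88.891 minutes.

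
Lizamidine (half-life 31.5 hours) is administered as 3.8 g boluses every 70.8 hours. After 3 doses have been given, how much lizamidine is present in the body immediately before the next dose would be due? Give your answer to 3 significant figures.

The 3 doses were given 212.4, 141.6, 70.8 hours ago.
Total = 3.8·(1/2)^(212.4/31.5) + 3.8·(1/2)^(141.6/31.5) + 3.8·(1/2)^(70.8/31.5)
      = 0.03548 + 0.16849 + 0.80017 ≈ 1.0041 g.

1.00 g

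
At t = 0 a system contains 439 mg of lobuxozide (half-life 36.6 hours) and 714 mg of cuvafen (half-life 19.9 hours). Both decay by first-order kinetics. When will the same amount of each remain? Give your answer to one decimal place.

Set 439·(1/2)^(t/36.6) = 714·(1/2)^(t/19.9).
Taking log₂: log₂(439/714) = t·(1/36.6 − 1/19.9).
log₂(0.61485) = -0.7017; 1/36.6 − 1/19.9 = -0.022929.
t = -0.7017 / -0.022929 ≈ 30.604 hours.

30.6 hours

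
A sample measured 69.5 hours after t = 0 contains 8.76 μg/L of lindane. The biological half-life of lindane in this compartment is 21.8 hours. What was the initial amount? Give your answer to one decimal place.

Number of half-lives elapsed: n = 69.5/21.8 ≈ 3.1881.
A₀ = A × 2^n = 8.76 × 2^3.1881 = 8.76 × 9.1139 ≈ 79.838 μg/L.

79.8 μg/L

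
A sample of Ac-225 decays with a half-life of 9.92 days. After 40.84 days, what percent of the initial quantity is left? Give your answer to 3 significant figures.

n = 40.84/9.92 ≈ 4.1169 half-lives.
Fraction remaining = (1/2)^4.1169 ≈ 0.057634, i.e. 5.7634%.

5.76%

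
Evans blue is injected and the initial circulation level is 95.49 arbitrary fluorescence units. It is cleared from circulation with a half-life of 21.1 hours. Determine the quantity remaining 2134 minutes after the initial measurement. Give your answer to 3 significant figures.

29.7 arbitrary fluorescence units

Convert the elapsed time: 2134 minutes = 35.5667 hours.
Number of half-lives: n = 35.5667/21.1 ≈ 1.6856.
Remaining = 95.49 × (1/2)^1.6856 = 95.49 × 0.31087 ≈ 29.685 arbitrary fluorescence units.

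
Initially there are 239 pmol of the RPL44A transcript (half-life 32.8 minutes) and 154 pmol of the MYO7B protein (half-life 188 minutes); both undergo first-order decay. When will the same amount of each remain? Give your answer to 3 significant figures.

Set 239·(1/2)^(t/32.8) = 154·(1/2)^(t/188).
Taking log₂: log₂(239/154) = t·(1/32.8 − 1/188).
log₂(1.5519) = 0.63408; 1/32.8 − 1/188 = 0.025169.
t = 0.63408 / 0.025169 ≈ 25.193 minutes.

25.2 minutes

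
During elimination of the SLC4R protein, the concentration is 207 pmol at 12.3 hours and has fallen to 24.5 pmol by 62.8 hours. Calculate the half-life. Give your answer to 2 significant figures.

Over Δt = 62.8 − 12.3 = 50.5 hours, the level fell by a factor of 207/24.5 ≈ 8.449.
n = log₂(8.449) ≈ 3.0788 half-lives, so t½ = 50.5/3.0788 ≈ 16.403 hours.

16 hours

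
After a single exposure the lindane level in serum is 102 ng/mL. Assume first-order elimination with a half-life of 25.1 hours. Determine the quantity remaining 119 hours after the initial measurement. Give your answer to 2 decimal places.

Number of half-lives: n = 119/25.1 ≈ 4.741.
Remaining = 102 × (1/2)^4.741 = 102 × 0.037394 ≈ 3.8142 ng/mL.

3.81 ng/mL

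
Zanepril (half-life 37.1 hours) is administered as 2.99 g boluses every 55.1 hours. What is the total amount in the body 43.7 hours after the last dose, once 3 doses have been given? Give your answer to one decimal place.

The 3 doses were given 153.9, 98.8, 43.7 hours ago.
Total = 2.99·(1/2)^(153.9/37.1) + 2.99·(1/2)^(98.8/37.1) + 2.99·(1/2)^(43.7/37.1)
      = 0.16863 + 0.47207 + 1.3216 ≈ 1.9623 g.

2.0 g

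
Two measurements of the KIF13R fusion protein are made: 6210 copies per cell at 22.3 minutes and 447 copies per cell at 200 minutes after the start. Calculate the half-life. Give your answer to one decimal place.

46.8 minutes

Over Δt = 200 − 22.3 = 177.7 minutes, the level fell by a factor of 6210/447 ≈ 13.893.
n = log₂(13.893) ≈ 3.7962 half-lives, so t½ = 177.7/3.7962 ≈ 46.809 minutes.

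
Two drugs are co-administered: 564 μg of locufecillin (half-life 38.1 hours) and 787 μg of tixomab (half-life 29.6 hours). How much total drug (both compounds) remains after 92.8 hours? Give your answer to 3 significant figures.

locufecillin: 564 × (1/2)^(92.8/38.1) = 564 × (1/2)^2.4357 ≈ 104.25 μg.
tixomab: 787 × (1/2)^(92.8/29.6) = 787 × (1/2)^3.1351 ≈ 89.579 μg.
Total = 104.25 + 89.579 ≈ 193.83 μg.

194 μg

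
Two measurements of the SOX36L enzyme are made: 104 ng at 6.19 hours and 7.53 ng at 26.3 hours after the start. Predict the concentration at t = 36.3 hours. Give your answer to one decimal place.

2.0 ng

Over Δt = 26.3 − 6.19 = 20.11 hours, the level fell by a factor of 104/7.53 ≈ 13.811.
n = log₂(13.811) ≈ 3.7878 half-lives, so t½ = 20.11/3.7878 ≈ 5.3092 hours.
From t = 26.3 to t = 36.3: 7.53 × (1/2)^((36.3−26.3)/5.3092) ≈ 2.0408 ng.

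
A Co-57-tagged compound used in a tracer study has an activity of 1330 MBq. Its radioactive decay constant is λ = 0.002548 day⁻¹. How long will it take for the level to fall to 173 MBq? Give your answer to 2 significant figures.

800 days

t½ = ln 2 / λ = 0.69315 / 0.002548 ≈ 272.04 days.
Fraction remaining = 173/1330 ≈ 0.13008.
n = log₂(1330/173) = ln(7.6879)/ln 2 ≈ 2.9426 half-lives.
t = n × t½ = 2.9426 × 272.04 ≈ 800.49 days.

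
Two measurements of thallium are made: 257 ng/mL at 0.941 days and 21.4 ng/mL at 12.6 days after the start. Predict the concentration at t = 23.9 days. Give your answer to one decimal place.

1.9 ng/mL

Over Δt = 12.6 − 0.941 = 11.659 days, the level fell by a factor of 257/21.4 ≈ 12.009.
n = log₂(12.009) ≈ 3.5861 half-lives, so t½ = 11.659/3.5861 ≈ 3.2512 days.
From t = 12.6 to t = 23.9: 21.4 × (1/2)^((23.9−12.6)/3.2512) ≈ 1.9237 ng/mL.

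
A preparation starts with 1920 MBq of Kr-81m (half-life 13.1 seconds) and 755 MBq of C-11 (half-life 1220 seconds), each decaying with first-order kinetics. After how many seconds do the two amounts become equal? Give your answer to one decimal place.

17.8 seconds

Set 1920·(1/2)^(t/13.1) = 755·(1/2)^(t/1220).
Taking log₂: log₂(1920/755) = t·(1/13.1 − 1/1220).
log₂(2.543) = 1.3466; 1/13.1 − 1/1220 = 0.075516.
t = 1.3466 / 0.075516 ≈ 17.831 seconds.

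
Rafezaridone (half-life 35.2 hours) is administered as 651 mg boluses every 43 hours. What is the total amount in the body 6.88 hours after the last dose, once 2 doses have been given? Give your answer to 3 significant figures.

812 mg

The 2 doses were given 49.88, 6.88 hours ago.
Total = 651·(1/2)^(49.88/35.2) + 651·(1/2)^(6.88/35.2)
      = 243.79 + 568.52 ≈ 812.3 mg.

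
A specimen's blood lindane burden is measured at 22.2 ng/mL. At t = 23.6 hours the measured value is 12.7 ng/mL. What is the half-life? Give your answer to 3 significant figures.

A/A₀ = 12.7/22.2 ≈ 0.57207.
n = log₂(1.748) ≈ 0.80573 half-lives elapsed in 23.6 hours.
t½ = 23.6/0.80573 ≈ 29.29 hours.

29.3 hours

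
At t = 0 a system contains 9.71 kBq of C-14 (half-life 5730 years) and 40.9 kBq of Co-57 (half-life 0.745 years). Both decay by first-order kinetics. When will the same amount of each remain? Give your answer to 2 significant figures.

1.5 years

Set 9.71·(1/2)^(t/5730) = 40.9·(1/2)^(t/0.745).
Taking log₂: log₂(9.71/40.9) = t·(1/5730 − 1/0.745).
log₂(0.23741) = -2.0746; 1/5730 − 1/0.745 = -1.3421.
t = -2.0746 / -1.3421 ≈ 1.5457 years.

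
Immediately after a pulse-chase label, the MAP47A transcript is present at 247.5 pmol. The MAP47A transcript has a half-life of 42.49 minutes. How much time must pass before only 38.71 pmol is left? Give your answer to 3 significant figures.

114 minutes

Fraction remaining = 38.71/247.5 ≈ 0.1564.
n = log₂(247.5/38.71) = ln(6.3937)/ln 2 ≈ 2.6767 half-lives.
t = n × t½ = 2.6767 × 42.49 ≈ 113.73 minutes.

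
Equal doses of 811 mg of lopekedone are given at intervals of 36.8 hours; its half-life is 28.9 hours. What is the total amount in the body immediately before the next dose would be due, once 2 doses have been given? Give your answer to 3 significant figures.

The 2 doses were given 73.6, 36.8 hours ago.
Total = 811·(1/2)^(73.6/28.9) + 811·(1/2)^(36.8/28.9)
      = 138.8 + 335.51 ≈ 474.31 mg.

474 mg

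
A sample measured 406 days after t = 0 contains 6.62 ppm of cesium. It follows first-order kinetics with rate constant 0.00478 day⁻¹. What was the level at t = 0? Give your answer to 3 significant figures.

t½ = ln 2 / λ = 0.69315 / 0.00478 ≈ 145.01 days.
Number of half-lives elapsed: n = 406/145.01 ≈ 2.7998.
A₀ = A × 2^n = 6.62 × 2^2.7998 = 6.62 × 6.9635 ≈ 46.098 ppm.

46.1 ppm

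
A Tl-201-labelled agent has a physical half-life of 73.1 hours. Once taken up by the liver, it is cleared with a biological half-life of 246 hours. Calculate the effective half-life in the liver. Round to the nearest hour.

1/t_eff = 1/t_phys + 1/t_biol = 1/73.1 + 1/246 = 0.017745 per hour.
t_eff = 73.1 × 246 / (73.1 + 246) ≈ 56.354 hours.

56 hours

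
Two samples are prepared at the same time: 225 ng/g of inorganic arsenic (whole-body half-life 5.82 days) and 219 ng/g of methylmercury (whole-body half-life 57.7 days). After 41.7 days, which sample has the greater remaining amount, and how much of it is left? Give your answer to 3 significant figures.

methylmercury, 133 ng/g

inorganic arsenic: 225 × (1/2)^7.1649 ≈ 1.5679 ng/g.
methylmercury: 219 × (1/2)^0.7227 ≈ 132.71 ng/g.
Methylmercury has more remaining, at ≈ 132.71 ng/g.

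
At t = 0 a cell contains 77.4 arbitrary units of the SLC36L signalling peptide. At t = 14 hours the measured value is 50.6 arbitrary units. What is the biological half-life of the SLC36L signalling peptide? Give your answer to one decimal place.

22.8 hours

A/A₀ = 50.6/77.4 ≈ 0.65375.
n = log₂(1.5296) ≈ 0.6132 half-lives elapsed in 14 hours.
t½ = 14/0.6132 ≈ 22.831 hours.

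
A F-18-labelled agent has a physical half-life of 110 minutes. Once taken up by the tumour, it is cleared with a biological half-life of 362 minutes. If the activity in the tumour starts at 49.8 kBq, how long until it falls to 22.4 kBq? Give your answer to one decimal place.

1/t_eff = 1/t_phys + 1/t_biol = 1/110 + 1/362 = 0.011853 per minute.
t_eff = 110 × 362 / (110 + 362) ≈ 84.364 minutes.
n = log₂(49.8/22.4) ≈ 1.1526; t = 1.1526 × 84.364 ≈ 97.242 minutes.

97.2 minutes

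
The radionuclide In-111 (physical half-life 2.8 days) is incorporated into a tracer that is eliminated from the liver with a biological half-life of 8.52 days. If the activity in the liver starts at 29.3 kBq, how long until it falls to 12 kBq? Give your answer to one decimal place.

1/t_eff = 1/t_phys + 1/t_biol = 1/2.8 + 1/8.52 = 0.47451 per day.
t_eff = 2.8 × 8.52 / (2.8 + 8.52) ≈ 2.1074 days.
n = log₂(29.3/12) ≈ 1.2879; t = 1.2879 × 2.1074 ≈ 2.7141 days.

2.7 days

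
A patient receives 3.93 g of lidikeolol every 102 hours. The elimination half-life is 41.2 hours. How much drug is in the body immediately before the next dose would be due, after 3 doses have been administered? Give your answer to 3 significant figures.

The 3 doses were given 306, 204, 102 hours ago.
Total = 3.93·(1/2)^(306/41.2) + 3.93·(1/2)^(204/41.2) + 3.93·(1/2)^(102/41.2)
      = 0.022834 + 0.12702 + 0.70652 ≈ 0.85637 g.

0.856 g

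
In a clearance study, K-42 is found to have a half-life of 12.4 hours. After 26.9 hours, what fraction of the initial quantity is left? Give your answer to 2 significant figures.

0.22

n = 26.9/12.4 ≈ 2.1694 half-lives.
Fraction remaining = (1/2)^2.1694 ≈ 0.22231.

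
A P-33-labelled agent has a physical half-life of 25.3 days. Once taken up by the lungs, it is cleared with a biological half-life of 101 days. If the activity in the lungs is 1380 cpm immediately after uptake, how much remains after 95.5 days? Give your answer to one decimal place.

1/t_eff = 1/t_phys + 1/t_biol = 1/25.3 + 1/101 = 0.049427 per day.
t_eff = 25.3 × 101 / (25.3 + 101) ≈ 20.232 days.
Remaining = 1380 × (1/2)^(95.5/20.232) = 1380 × (1/2)^4.7202 ≈ 52.353 cpm.

52.4 cpm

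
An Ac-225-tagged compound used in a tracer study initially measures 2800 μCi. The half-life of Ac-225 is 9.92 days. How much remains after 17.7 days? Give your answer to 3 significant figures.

813 μCi

Number of half-lives: n = 17.7/9.92 ≈ 1.7843.
Remaining = 2800 × (1/2)^1.7843 = 2800 × 0.29032 ≈ 812.9 μCi.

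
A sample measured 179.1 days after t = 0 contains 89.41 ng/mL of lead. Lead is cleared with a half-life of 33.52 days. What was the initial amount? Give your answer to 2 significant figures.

Number of half-lives elapsed: n = 179.1/33.52 ≈ 5.3431.
A₀ = A × 2^n = 89.41 × 2^5.3431 = 89.41 × 40.591 ≈ 3629.2 ng/mL.

3600 ng/mL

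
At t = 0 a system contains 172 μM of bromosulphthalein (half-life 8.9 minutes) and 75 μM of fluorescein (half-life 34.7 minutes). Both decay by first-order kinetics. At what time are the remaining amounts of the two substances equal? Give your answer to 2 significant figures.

14 minutes

Set 172·(1/2)^(t/8.9) = 75·(1/2)^(t/34.7).
Taking log₂: log₂(172/75) = t·(1/8.9 − 1/34.7).
log₂(2.2933) = 1.1974; 1/8.9 − 1/34.7 = 0.083541.
t = 1.1974 / 0.083541 ≈ 14.334 minutes.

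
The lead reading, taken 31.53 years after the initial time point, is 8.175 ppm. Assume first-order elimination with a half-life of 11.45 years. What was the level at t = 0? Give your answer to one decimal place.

Number of half-lives elapsed: n = 31.53/11.45 ≈ 2.7537.
A₀ = A × 2^n = 8.175 × 2^2.7537 = 8.175 × 6.7445 ≈ 55.136 ppm.

55.1 ppm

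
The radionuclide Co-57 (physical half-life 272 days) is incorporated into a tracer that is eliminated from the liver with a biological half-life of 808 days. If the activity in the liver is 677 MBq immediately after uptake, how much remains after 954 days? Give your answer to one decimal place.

1/t_eff = 1/t_phys + 1/t_biol = 1/272 + 1/808 = 0.0049141 per day.
t_eff = 272 × 808 / (272 + 808) ≈ 203.5 days.
Remaining = 677 × (1/2)^(954/203.5) = 677 × (1/2)^4.688 ≈ 26.263 MBq.

26.3 MBq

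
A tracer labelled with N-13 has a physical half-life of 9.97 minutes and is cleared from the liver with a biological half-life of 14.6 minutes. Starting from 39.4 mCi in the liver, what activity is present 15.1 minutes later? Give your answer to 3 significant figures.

6.73 mCi

1/t_eff = 1/t_phys + 1/t_biol = 1/9.97 + 1/14.6 = 0.16879 per minute.
t_eff = 9.97 × 14.6 / (9.97 + 14.6) ≈ 5.9244 minutes.
Remaining = 39.4 × (1/2)^(15.1/5.9244) = 39.4 × (1/2)^2.5488 ≈ 6.7334 mCi.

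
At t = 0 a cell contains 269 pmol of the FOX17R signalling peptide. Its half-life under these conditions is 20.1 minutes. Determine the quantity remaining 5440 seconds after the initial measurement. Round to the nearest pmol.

Convert the elapsed time: 5440 seconds = 90.6667 minutes.
Number of half-lives: n = 90.6667/20.1 ≈ 4.5108.
Remaining = 269 × (1/2)^4.5108 = 269 × 0.043865 ≈ 11.8 pmol.

12 pmol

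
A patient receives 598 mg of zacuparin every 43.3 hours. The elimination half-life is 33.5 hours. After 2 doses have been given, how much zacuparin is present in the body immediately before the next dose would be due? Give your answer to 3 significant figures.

The 2 doses were given 86.6, 43.3 hours ago.
Total = 598·(1/2)^(86.6/33.5) + 598·(1/2)^(43.3/33.5)
      = 99.659 + 244.12 ≈ 343.78 mg.

344 mg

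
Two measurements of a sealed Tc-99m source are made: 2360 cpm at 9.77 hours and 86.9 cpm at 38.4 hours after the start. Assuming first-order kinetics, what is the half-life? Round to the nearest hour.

Over Δt = 38.4 − 9.77 = 28.63 hours, the level fell by a factor of 2360/86.9 ≈ 27.158.
n = log₂(27.158) ≈ 4.7633 half-lives, so t½ = 28.63/4.7633 ≈ 6.0106 hours.

6 hours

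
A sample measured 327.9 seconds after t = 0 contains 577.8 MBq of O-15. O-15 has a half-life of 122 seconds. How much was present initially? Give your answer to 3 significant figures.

Number of half-lives elapsed: n = 327.9/122 ≈ 2.6877.
A₀ = A × 2^n = 577.8 × 2^2.6877 = 577.8 × 6.4429 ≈ 3722.7 MBq.

3720 MBq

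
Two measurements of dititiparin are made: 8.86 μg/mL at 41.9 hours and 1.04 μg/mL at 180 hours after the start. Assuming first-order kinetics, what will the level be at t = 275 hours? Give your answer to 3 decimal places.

0.238 μg/mL

Over Δt = 180 − 41.9 = 138.1 hours, the level fell by a factor of 8.86/1.04 ≈ 8.5192.
n = log₂(8.5192) ≈ 3.0907 half-lives, so t½ = 138.1/3.0907 ≈ 44.682 hours.
From t = 180 to t = 275: 1.04 × (1/2)^((275−180)/44.682) ≈ 0.23823 μg/mL.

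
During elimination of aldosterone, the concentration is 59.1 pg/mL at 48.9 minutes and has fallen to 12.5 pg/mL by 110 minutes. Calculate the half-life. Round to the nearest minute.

Over Δt = 110 − 48.9 = 61.1 minutes, the level fell by a factor of 59.1/12.5 ≈ 4.728.
n = log₂(4.728) ≈ 2.2412 half-lives, so t½ = 61.1/2.2412 ≈ 27.262 minutes.

27 minutes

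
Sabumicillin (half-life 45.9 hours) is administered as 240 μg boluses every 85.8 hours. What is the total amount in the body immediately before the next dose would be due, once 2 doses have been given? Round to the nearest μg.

84 μg

The 2 doses were given 171.6, 85.8 hours ago.
Total = 240·(1/2)^(171.6/45.9) + 240·(1/2)^(85.8/45.9)
      = 17.98 + 65.69 ≈ 83.67 μg.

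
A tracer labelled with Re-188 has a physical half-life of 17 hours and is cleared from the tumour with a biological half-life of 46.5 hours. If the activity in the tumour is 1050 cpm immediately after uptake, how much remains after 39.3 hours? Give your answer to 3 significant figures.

1/t_eff = 1/t_phys + 1/t_biol = 1/17 + 1/46.5 = 0.080329 per hour.
t_eff = 17 × 46.5 / (17 + 46.5) ≈ 12.449 hours.
Remaining = 1050 × (1/2)^(39.3/12.449) = 1050 × (1/2)^3.1569 ≈ 117.72 cpm.

118 cpm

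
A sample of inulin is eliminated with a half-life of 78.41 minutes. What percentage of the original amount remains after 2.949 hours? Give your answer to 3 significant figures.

20.9%

2.949 hours = 176.94 minutes.
n = 176.94/78.41 ≈ 2.2566 half-lives.
Fraction remaining = (1/2)^2.2566 ≈ 0.20926, i.e. 20.926%.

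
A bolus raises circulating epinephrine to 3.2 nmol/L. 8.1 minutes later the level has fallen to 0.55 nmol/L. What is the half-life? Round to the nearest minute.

A/A₀ = 0.55/3.2 ≈ 0.17188.
n = log₂(5.8182) ≈ 2.5406 half-lives elapsed in 8.1 minutes.
t½ = 8.1/2.5406 ≈ 3.1883 minutes.

3 minutes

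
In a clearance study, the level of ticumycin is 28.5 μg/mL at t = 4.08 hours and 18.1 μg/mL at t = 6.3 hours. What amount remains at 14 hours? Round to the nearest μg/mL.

Over Δt = 6.3 − 4.08 = 2.22 hours, the level fell by a factor of 28.5/18.1 ≈ 1.5746.
n = log₂(1.5746) ≈ 0.65497 half-lives, so t½ = 2.22/0.65497 ≈ 3.3895 hours.
From t = 6.3 to t = 14: 18.1 × (1/2)^((14−6.3)/3.3895) ≈ 3.7481 μg/mL.

4 μg/mL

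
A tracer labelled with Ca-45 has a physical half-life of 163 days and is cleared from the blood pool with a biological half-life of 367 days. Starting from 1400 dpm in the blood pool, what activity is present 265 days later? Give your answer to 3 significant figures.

1/t_eff = 1/t_phys + 1/t_biol = 1/163 + 1/367 = 0.0088598 per day.
t_eff = 163 × 367 / (163 + 367) ≈ 112.87 days.
Remaining = 1400 × (1/2)^(265/112.87) = 1400 × (1/2)^2.3478 ≈ 275.02 dpm.

275 dpm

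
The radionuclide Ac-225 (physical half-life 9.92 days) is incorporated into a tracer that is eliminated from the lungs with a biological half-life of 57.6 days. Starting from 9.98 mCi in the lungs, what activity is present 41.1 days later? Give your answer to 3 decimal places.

1/t_eff = 1/t_phys + 1/t_biol = 1/9.92 + 1/57.6 = 0.11817 per day.
t_eff = 9.92 × 57.6 / (9.92 + 57.6) ≈ 8.4626 days.
Remaining = 9.98 × (1/2)^(41.1/8.4626) = 9.98 × (1/2)^4.8567 ≈ 0.34445 mCi.

0.344 mCi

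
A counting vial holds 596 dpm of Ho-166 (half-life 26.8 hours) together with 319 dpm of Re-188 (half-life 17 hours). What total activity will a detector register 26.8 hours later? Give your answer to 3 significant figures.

Ho-166: 596 × (1/2)^(26.8/26.8) = 596 × (1/2)^1 ≈ 298 dpm.
Re-188: 319 × (1/2)^(26.8/17) = 319 × (1/2)^1.5765 ≈ 106.96 dpm.
Total = 298 + 106.96 ≈ 404.96 dpm.

405 dpm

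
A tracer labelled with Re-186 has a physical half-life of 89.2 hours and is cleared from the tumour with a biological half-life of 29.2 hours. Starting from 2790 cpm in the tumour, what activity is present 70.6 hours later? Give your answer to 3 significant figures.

302 cpm

1/t_eff = 1/t_phys + 1/t_biol = 1/89.2 + 1/29.2 = 0.045457 per hour.
t_eff = 89.2 × 29.2 / (89.2 + 29.2) ≈ 21.999 hours.
Remaining = 2790 × (1/2)^(70.6/21.999) = 2790 × (1/2)^3.2093 ≈ 301.66 cpm.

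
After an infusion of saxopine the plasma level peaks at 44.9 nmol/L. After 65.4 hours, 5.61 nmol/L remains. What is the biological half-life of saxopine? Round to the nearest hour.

22 hours

A/A₀ = 5.61/44.9 ≈ 0.12494.
n = log₂(8.0036) ≈ 3.0006 half-lives elapsed in 65.4 hours.
t½ = 65.4/3.0006 ≈ 21.795 hours.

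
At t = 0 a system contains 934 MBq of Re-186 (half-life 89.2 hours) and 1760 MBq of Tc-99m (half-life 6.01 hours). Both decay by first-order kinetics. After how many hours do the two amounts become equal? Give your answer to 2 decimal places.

Set 934·(1/2)^(t/89.2) = 1760·(1/2)^(t/6.01).
Taking log₂: log₂(934/1760) = t·(1/89.2 − 1/6.01).
log₂(0.53068) = -0.91408; 1/89.2 − 1/6.01 = -0.15518.
t = -0.91408 / -0.15518 ≈ 5.8905 hours.

5.89 hours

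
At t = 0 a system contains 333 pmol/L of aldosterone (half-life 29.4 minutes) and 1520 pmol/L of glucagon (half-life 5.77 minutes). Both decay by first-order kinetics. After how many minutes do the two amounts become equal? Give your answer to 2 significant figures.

Set 333·(1/2)^(t/29.4) = 1520·(1/2)^(t/5.77).
Taking log₂: log₂(333/1520) = t·(1/29.4 − 1/5.77).
log₂(0.21908) = -2.1905; 1/29.4 − 1/5.77 = -0.1393.
t = -2.1905 / -0.1393 ≈ 15.725 minutes.

16 minutes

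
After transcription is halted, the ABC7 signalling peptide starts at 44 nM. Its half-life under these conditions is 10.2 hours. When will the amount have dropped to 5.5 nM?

30.6 hours

5.5/44 = 1/8, so 3 half-lives have elapsed.
t = 3 × 10.2 = 30.6 hours.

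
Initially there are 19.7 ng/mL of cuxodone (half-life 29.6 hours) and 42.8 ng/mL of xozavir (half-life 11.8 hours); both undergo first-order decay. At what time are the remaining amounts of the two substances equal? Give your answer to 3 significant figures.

Set 19.7·(1/2)^(t/29.6) = 42.8·(1/2)^(t/11.8).
Taking log₂: log₂(19.7/42.8) = t·(1/29.6 − 1/11.8).
log₂(0.46028) = -1.1194; 1/29.6 − 1/11.8 = -0.050962.
t = -1.1194 / -0.050962 ≈ 21.966 hours.

22.0 hours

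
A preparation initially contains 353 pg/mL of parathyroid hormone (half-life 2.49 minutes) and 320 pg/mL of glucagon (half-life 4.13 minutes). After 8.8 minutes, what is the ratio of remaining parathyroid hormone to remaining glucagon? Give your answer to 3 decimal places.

0.417

parathyroid hormone: 353 × (1/2)^(8.8/2.49) = 353 × (1/2)^3.5341 ≈ 30.471 pg/mL.
glucagon: 320 × (1/2)^(8.8/4.13) = 320 × (1/2)^2.1308 ≈ 73.068 pg/mL.
Ratio ≈ 30.471 / 73.068 ≈ 0.41703.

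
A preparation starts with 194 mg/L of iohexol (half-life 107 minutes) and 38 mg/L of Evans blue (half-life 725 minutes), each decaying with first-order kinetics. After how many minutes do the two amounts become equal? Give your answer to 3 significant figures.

295 minutes

Set 194·(1/2)^(t/107) = 38·(1/2)^(t/725).
Taking log₂: log₂(194/38) = t·(1/107 − 1/725).
log₂(5.1053) = 2.352; 1/107 − 1/725 = 0.0079665.
t = 2.352 / 0.0079665 ≈ 295.24 minutes.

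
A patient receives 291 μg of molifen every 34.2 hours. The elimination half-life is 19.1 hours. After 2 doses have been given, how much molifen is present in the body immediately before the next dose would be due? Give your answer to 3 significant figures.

The 2 doses were given 68.4, 34.2 hours ago.
Total = 291·(1/2)^(68.4/19.1) + 291·(1/2)^(34.2/19.1)
      = 24.314 + 84.115 ≈ 108.43 μg.

108 μg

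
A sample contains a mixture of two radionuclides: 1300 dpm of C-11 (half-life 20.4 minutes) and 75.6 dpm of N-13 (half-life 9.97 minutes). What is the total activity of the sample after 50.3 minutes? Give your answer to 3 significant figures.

238 dpm

C-11: 1300 × (1/2)^(50.3/20.4) = 1300 × (1/2)^2.4657 ≈ 235.34 dpm.
N-13: 75.6 × (1/2)^(50.3/9.97) = 75.6 × (1/2)^5.0451 ≈ 2.2897 dpm.
Total = 235.34 + 2.2897 ≈ 237.63 dpm.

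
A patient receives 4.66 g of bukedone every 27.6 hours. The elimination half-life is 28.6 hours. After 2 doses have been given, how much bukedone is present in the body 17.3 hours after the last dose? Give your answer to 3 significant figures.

4.63 g

The 2 doses were given 44.9, 17.3 hours ago.
Total = 4.66·(1/2)^(44.9/28.6) + 4.66·(1/2)^(17.3/28.6)
      = 1.5696 + 3.064 ≈ 4.6336 g.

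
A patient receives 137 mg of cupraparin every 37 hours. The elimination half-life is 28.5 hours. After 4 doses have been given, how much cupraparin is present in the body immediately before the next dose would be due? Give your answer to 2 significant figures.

91 mg

The 4 doses were given 148, 111, 74, 37 hours ago.
Total = 137·(1/2)^(148/28.5) + 137·(1/2)^(111/28.5) + 137·(1/2)^(74/28.5) + 137·(1/2)^(37/28.5)
      = 3.7452 + 9.2106 + 22.652 + 55.707 ≈ 91.314 mg.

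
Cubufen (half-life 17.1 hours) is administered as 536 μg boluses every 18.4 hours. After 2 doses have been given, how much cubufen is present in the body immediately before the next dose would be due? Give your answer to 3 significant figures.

The 2 doses were given 36.8, 18.4 hours ago.
Total = 536·(1/2)^(36.8/17.1) + 536·(1/2)^(18.4/17.1)
      = 120.6 + 254.24 ≈ 374.84 μg.

375 μg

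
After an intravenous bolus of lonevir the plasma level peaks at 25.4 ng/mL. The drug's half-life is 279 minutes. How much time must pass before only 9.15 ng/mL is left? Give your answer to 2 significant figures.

410 minutes

Fraction remaining = 9.15/25.4 ≈ 0.36024.
n = log₂(25.4/9.15) = ln(2.776)/ln 2 ≈ 1.473 half-lives.
t = n × t½ = 1.473 × 279 ≈ 410.96 minutes.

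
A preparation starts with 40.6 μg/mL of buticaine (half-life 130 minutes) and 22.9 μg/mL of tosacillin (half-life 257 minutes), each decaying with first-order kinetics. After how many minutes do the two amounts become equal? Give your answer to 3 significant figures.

Set 40.6·(1/2)^(t/130) = 22.9·(1/2)^(t/257).
Taking log₂: log₂(40.6/22.9) = t·(1/130 − 1/257).
log₂(1.7729) = 0.82613; 1/130 − 1/257 = 0.0038013.
t = 0.82613 / 0.0038013 ≈ 217.33 minutes.

217 minutes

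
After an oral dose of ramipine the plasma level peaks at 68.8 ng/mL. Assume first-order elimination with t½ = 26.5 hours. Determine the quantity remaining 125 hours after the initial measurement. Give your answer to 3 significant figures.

Number of half-lives: n = 125/26.5 ≈ 4.717.
Remaining = 68.8 × (1/2)^4.717 = 68.8 × 0.038023 ≈ 2.616 ng/mL.

2.62 ng/mL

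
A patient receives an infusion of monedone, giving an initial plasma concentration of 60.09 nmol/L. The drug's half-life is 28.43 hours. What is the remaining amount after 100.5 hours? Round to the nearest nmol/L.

5 nmol/L

Number of half-lives: n = 100.5/28.43 ≈ 3.535.
Remaining = 60.09 × (1/2)^3.535 = 60.09 × 0.08627 ≈ 5.184 nmol/L.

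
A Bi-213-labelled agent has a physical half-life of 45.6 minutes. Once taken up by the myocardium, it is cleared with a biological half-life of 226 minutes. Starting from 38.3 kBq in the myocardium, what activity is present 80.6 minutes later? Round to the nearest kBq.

9 kBq

1/t_eff = 1/t_phys + 1/t_biol = 1/45.6 + 1/226 = 0.026355 per minute.
t_eff = 45.6 × 226 / (45.6 + 226) ≈ 37.944 minutes.
Remaining = 38.3 × (1/2)^(80.6/37.944) = 38.3 × (1/2)^2.1242 ≈ 8.7853 kBq.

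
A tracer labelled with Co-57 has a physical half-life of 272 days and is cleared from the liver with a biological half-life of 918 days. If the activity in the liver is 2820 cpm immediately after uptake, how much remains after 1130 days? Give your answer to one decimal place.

67.5 cpm

1/t_eff = 1/t_phys + 1/t_biol = 1/272 + 1/918 = 0.0047658 per day.
t_eff = 272 × 918 / (272 + 918) ≈ 209.83 days.
Remaining = 2820 × (1/2)^(1130/209.83) = 2820 × (1/2)^5.3853 ≈ 67.468 cpm.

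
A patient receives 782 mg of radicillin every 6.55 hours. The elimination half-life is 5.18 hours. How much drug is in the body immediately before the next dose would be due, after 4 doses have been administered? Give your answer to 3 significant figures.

The 4 doses were given 26.2, 19.65, 13.1, 6.55 hours ago.
Total = 782·(1/2)^(26.2/5.18) + 782·(1/2)^(19.65/5.18) + 782·(1/2)^(13.1/5.18) + 782·(1/2)^(6.55/5.18)
      = 23.476 + 56.399 + 135.49 + 325.51 ≈ 540.87 mg.

541 mg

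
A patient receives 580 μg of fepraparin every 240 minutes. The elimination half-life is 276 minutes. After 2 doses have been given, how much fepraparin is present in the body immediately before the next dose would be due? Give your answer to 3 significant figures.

491 μg

The 2 doses were given 480, 240 minutes ago.
Total = 580·(1/2)^(480/276) + 580·(1/2)^(240/276)
      = 173.74 + 317.44 ≈ 491.18 μg.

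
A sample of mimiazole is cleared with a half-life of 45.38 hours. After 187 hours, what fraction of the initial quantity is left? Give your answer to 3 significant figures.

0.0575

n = 187/45.38 ≈ 4.1208 half-lives.
Fraction remaining = (1/2)^4.1208 ≈ 0.057482.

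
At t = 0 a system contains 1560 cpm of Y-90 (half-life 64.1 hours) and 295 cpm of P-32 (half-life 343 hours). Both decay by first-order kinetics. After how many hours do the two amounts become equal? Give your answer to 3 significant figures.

Set 1560·(1/2)^(t/64.1) = 295·(1/2)^(t/343).
Taking log₂: log₂(1560/295) = t·(1/64.1 − 1/343).
log₂(5.2881) = 2.4028; 1/64.1 − 1/343 = 0.012685.
t = 2.4028 / 0.012685 ≈ 189.41 hours.

189 hours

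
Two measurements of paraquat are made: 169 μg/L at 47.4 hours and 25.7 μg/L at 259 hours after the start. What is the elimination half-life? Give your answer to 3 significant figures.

Over Δt = 259 − 47.4 = 211.6 hours, the level fell by a factor of 169/25.7 ≈ 6.5759.
n = log₂(6.5759) ≈ 2.7172 half-lives, so t½ = 211.6/2.7172 ≈ 77.875 hours.

77.9 hours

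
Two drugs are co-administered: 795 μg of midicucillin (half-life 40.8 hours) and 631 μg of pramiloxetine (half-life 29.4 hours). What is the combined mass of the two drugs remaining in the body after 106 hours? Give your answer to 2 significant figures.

180 μg

midicucillin: 795 × (1/2)^(106/40.8) = 795 × (1/2)^2.598 ≈ 131.3 μg.
pramiloxetine: 631 × (1/2)^(106/29.4) = 631 × (1/2)^3.6054 ≈ 51.842 μg.
Total = 131.3 + 51.842 ≈ 183.15 μg.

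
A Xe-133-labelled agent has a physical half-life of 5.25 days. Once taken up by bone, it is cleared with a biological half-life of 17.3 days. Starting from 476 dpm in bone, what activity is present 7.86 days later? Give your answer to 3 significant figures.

1/t_eff = 1/t_phys + 1/t_biol = 1/5.25 + 1/17.3 = 0.24828 per day.
t_eff = 5.25 × 17.3 / (5.25 + 17.3) ≈ 4.0277 days.
Remaining = 476 × (1/2)^(7.86/4.0277) = 476 × (1/2)^1.9515 ≈ 123.07 dpm.

123 dpm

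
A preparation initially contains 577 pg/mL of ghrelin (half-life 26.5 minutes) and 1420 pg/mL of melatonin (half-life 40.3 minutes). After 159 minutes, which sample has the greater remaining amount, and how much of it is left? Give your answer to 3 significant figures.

melatonin, 92.2 pg/mL

ghrelin: 577 × (1/2)^6 ≈ 9.0156 pg/mL.
melatonin: 1420 × (1/2)^3.9454 ≈ 92.173 pg/mL.
Melatonin has more remaining, at ≈ 92.173 pg/mL.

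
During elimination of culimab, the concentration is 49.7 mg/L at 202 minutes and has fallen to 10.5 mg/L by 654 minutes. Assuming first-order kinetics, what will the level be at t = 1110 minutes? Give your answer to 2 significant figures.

2.2 mg/L

Over Δt = 654 − 202 = 452 minutes, the level fell by a factor of 49.7/10.5 ≈ 4.7333.
n = log₂(4.7333) ≈ 2.2429 half-lives, so t½ = 452/2.2429 ≈ 201.53 minutes.
From t = 654 to t = 1110: 10.5 × (1/2)^((1110−654)/201.53) ≈ 2.188 mg/L.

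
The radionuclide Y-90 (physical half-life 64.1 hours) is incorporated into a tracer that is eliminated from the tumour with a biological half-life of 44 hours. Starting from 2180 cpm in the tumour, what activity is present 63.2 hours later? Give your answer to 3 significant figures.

407 cpm

1/t_eff = 1/t_phys + 1/t_biol = 1/64.1 + 1/44 = 0.038328 per hour.
t_eff = 64.1 × 44 / (64.1 + 44) ≈ 26.091 hours.
Remaining = 2180 × (1/2)^(63.2/26.091) = 2180 × (1/2)^2.4223 ≈ 406.69 cpm.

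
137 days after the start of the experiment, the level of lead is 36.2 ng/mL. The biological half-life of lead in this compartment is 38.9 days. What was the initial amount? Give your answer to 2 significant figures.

420 ng/mL

Number of half-lives elapsed: n = 137/38.9 ≈ 3.5219.
A₀ = A × 2^n = 36.2 × 2^3.5219 = 36.2 × 11.486 ≈ 415.81 ng/mL.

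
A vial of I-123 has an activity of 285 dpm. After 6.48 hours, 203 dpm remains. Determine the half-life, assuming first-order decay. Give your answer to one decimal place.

13.2 hours

A/A₀ = 203/285 ≈ 0.71228.
n = log₂(1.4039) ≈ 0.48948 half-lives elapsed in 6.48 hours.
t½ = 6.48/0.48948 ≈ 13.238 hours.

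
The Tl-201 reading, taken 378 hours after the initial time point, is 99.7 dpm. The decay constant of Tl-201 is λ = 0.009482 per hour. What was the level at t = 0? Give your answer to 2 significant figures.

t½ = ln 2 / λ = 0.69315 / 0.009482 ≈ 73.101 hours.
Number of half-lives elapsed: n = 378/73.101 ≈ 5.1709.
A₀ = A × 2^n = 99.7 × 2^5.1709 = 99.7 × 36.024 ≈ 3591.6 dpm.

3600 dpm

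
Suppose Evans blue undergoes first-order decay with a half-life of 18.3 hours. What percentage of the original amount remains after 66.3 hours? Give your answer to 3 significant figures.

8.12%

n = 66.3/18.3 ≈ 3.623 half-lives.
Fraction remaining = (1/2)^3.623 ≈ 0.081168, i.e. 8.1168%.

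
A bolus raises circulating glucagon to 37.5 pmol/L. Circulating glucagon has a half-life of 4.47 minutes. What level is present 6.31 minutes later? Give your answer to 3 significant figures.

Number of half-lives: n = 6.31/4.47 ≈ 1.4116.
Remaining = 37.5 × (1/2)^1.4116 = 37.5 × 0.37589 ≈ 14.096 pmol/L.

14.1 pmol/L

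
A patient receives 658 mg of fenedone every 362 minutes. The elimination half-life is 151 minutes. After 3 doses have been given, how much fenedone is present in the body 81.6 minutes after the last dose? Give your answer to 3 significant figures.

555 mg

The 3 doses were given 805.6, 443.6, 81.6 minutes ago.
Total = 658·(1/2)^(805.6/151) + 658·(1/2)^(443.6/151) + 658·(1/2)^(81.6/151)
      = 16.301 + 85.877 + 452.43 ≈ 554.61 mg.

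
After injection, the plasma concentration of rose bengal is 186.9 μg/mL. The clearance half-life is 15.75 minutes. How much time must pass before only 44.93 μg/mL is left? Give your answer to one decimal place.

Fraction remaining = 44.93/186.9 ≈ 0.2404.
n = log₂(186.9/44.93) = ln(4.1598)/ln 2 ≈ 2.0565 half-lives.
t = n × t½ = 2.0565 × 15.75 ≈ 32.39 minutes.

32.4 minutes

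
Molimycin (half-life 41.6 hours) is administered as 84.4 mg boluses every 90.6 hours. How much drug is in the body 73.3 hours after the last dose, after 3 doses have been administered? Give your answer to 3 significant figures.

The 3 doses were given 254.5, 163.9, 73.3 hours ago.
Total = 84.4·(1/2)^(254.5/41.6) + 84.4·(1/2)^(163.9/41.6) + 84.4·(1/2)^(73.3/41.6)
      = 1.2154 + 5.4994 + 24.884 ≈ 31.599 mg.

31.6 mg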